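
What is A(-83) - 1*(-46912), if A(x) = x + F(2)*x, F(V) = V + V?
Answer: 46497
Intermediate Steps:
F(V) = 2*V
A(x) = 5*x (A(x) = x + (2*2)*x = x + 4*x = 5*x)
A(-83) - 1*(-46912) = 5*(-83) - 1*(-46912) = -415 + 46912 = 46497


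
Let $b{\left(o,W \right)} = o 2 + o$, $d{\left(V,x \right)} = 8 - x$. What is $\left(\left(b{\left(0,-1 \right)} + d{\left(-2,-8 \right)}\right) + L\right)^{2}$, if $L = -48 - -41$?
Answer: $81$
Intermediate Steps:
$b{\left(o,W \right)} = 3 o$ ($b{\left(o,W \right)} = 2 o + o = 3 o$)
$L = -7$ ($L = -48 + 41 = -7$)
$\left(\left(b{\left(0,-1 \right)} + d{\left(-2,-8 \right)}\right) + L\right)^{2} = \left(\left(3 \cdot 0 + \left(8 - -8\right)\right) - 7\right)^{2} = \left(\left(0 + \left(8 + 8\right)\right) - 7\right)^{2} = \left(\left(0 + 16\right) - 7\right)^{2} = \left(16 - 7\right)^{2} = 9^{2} = 81$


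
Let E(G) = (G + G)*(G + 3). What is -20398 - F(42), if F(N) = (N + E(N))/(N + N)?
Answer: -40887/2 ≈ -20444.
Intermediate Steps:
E(G) = 2*G*(3 + G) (E(G) = (2*G)*(3 + G) = 2*G*(3 + G))
F(N) = (N + 2*N*(3 + N))/(2*N) (F(N) = (N + 2*N*(3 + N))/(N + N) = (N + 2*N*(3 + N))/((2*N)) = (N + 2*N*(3 + N))*(1/(2*N)) = (N + 2*N*(3 + N))/(2*N))
-20398 - F(42) = -20398 - (7/2 + 42) = -20398 - 1*91/2 = -20398 - 91/2 = -40887/2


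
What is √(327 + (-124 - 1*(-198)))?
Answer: √401 ≈ 20.025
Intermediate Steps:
√(327 + (-124 - 1*(-198))) = √(327 + (-124 + 198)) = √(327 + 74) = √401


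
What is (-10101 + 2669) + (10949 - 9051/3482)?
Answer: 12237143/3482 ≈ 3514.4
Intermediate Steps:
(-10101 + 2669) + (10949 - 9051/3482) = -7432 + (10949 - 9051*1/3482) = -7432 + (10949 - 9051/3482) = -7432 + 38115367/3482 = 12237143/3482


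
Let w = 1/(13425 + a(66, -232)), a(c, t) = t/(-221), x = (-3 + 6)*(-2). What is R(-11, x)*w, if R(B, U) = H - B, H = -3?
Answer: 1768/2967157 ≈ 0.00059586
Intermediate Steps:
x = -6 (x = 3*(-2) = -6)
R(B, U) = -3 - B
a(c, t) = -t/221 (a(c, t) = t*(-1/221) = -t/221)
w = 221/2967157 (w = 1/(13425 - 1/221*(-232)) = 1/(13425 + 232/221) = 1/(2967157/221) = 221/2967157 ≈ 7.4482e-5)
R(-11, x)*w = (-3 - 1*(-11))*(221/2967157) = (-3 + 11)*(221/2967157) = 8*(221/2967157) = 1768/2967157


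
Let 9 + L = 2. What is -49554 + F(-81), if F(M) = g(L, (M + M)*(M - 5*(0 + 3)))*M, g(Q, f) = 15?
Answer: -50769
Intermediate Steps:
L = -7 (L = -9 + 2 = -7)
F(M) = 15*M
-49554 + F(-81) = -49554 + 15*(-81) = -49554 - 1215 = -50769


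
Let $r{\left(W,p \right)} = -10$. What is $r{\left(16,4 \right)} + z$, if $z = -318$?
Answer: $-328$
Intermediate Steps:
$r{\left(16,4 \right)} + z = -10 - 318 = -328$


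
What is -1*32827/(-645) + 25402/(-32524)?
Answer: 525640529/10488990 ≈ 50.114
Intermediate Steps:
-1*32827/(-645) + 25402/(-32524) = -32827*(-1/645) + 25402*(-1/32524) = 32827/645 - 12701/16262 = 525640529/10488990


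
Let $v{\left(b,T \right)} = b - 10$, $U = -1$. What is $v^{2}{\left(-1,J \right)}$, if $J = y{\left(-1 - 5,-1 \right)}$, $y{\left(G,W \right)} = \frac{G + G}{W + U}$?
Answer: $121$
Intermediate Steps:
$y{\left(G,W \right)} = \frac{2 G}{-1 + W}$ ($y{\left(G,W \right)} = \frac{G + G}{W - 1} = \frac{2 G}{-1 + W}$)
$J = 6$ ($J = \frac{2 \left(-1 - 5\right)}{-1 - 1} = \frac{2 \left(-1 - 5\right)}{-2} = 2 \left(-6\right) \left(- \frac{1}{2}\right) = 6$)
$v{\left(b,T \right)} = -10 + b$
$v^{2}{\left(-1,J \right)} = \left(-10 - 1\right)^{2} = \left(-11\right)^{2} = 121$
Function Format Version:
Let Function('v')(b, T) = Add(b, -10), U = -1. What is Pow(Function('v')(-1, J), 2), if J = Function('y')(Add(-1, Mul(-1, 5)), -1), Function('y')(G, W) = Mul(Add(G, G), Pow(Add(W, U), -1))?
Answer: 121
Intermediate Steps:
Function('y')(G, W) = Mul(2, G, Pow(Add(-1, W), -1)) (Function('y')(G, W) = Mul(Add(G, G), Pow(Add(W, -1), -1)) = Mul(Mul(2, G), Pow(Add(-1, W), -1)) = Mul(2, G, Pow(Add(-1, W), -1)))
J = 6 (J = Mul(2, Add(-1, Mul(-1, 5)), Pow(Add(-1, -1), -1)) = Mul(2, Add(-1, -5), Pow(-2, -1)) = Mul(2, -6, Rational(-1, 2)) = 6)
Function('v')(b, T) = Add(-10, b)
Pow(Function('v')(-1, J), 2) = Pow(Add(-10, -1), 2) = Pow(-11, 2) = 121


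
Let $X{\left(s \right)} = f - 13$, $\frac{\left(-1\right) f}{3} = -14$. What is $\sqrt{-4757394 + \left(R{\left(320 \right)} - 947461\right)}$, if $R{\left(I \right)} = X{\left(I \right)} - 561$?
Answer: $i \sqrt{5705387} \approx 2388.6 i$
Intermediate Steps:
$f = 42$ ($f = \left(-3\right) \left(-14\right) = 42$)
$X{\left(s \right)} = 29$ ($X{\left(s \right)} = 42 - 13 = 29$)
$R{\left(I \right)} = -532$ ($R{\left(I \right)} = 29 - 561 = -532$)
$\sqrt{-4757394 + \left(R{\left(320 \right)} - 947461\right)} = \sqrt{-4757394 - 947993} = \sqrt{-5705387} = i \sqrt{5705387}$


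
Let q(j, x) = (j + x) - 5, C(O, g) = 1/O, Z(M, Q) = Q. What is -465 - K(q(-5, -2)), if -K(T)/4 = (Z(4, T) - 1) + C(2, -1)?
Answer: -515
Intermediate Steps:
q(j, x) = -5 + j + x
K(T) = 2 - 4*T (K(T) = -4*((T - 1) + 1/2) = -4*((-1 + T) + ½) = -4*(-½ + T) = 2 - 4*T)
-465 - K(q(-5, -2)) = -465 - (2 - 4*(-5 - 5 - 2)) = -465 - (2 - 4*(-12)) = -465 - (2 + 48) = -465 - 1*50 = -465 - 50 = -515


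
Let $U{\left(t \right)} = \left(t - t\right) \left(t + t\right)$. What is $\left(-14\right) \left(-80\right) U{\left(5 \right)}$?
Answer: $0$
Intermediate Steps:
$U{\left(t \right)} = 0$ ($U{\left(t \right)} = 0 \cdot 2 t = 0$)
$\left(-14\right) \left(-80\right) U{\left(5 \right)} = \left(-14\right) \left(-80\right) 0 = 1120 \cdot 0 = 0$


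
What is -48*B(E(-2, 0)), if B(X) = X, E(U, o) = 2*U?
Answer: 192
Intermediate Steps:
-48*B(E(-2, 0)) = -96*(-2) = -48*(-4) = 192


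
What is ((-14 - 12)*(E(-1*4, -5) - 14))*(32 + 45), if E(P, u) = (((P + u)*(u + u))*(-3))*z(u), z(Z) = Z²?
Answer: 13541528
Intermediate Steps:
E(P, u) = -6*u³*(P + u) (E(P, u) = (((P + u)*(u + u))*(-3))*u² = (((P + u)*(2*u))*(-3))*u² = ((2*u*(P + u))*(-3))*u² = (-6*u*(P + u))*u² = -6*u³*(P + u))
((-14 - 12)*(E(-1*4, -5) - 14))*(32 + 45) = ((-14 - 12)*(6*(-5)³*(-(-1)*4 - 1*(-5)) - 14))*(32 + 45) = -26*(6*(-125)*(-1*(-4) + 5) - 14)*77 = -26*(6*(-125)*(4 + 5) - 14)*77 = -26*(6*(-125)*9 - 14)*77 = -26*(-6750 - 14)*77 = -26*(-6764)*77 = 175864*77 = 13541528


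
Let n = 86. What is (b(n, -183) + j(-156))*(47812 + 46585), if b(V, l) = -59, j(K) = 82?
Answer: 2171131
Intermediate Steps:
(b(n, -183) + j(-156))*(47812 + 46585) = (-59 + 82)*(47812 + 46585) = 23*94397 = 2171131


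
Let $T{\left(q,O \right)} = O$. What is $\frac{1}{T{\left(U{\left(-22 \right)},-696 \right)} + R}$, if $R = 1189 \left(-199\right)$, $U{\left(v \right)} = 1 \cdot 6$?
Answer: $- \frac{1}{237307} \approx -4.214 \cdot 10^{-6}$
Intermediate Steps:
$U{\left(v \right)} = 6$
$R = -236611$
$\frac{1}{T{\left(U{\left(-22 \right)},-696 \right)} + R} = \frac{1}{-696 - 236611} = \frac{1}{-237307} = - \frac{1}{237307}$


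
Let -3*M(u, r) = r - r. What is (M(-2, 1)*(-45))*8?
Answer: 0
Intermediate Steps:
M(u, r) = 0 (M(u, r) = -(r - r)/3 = -⅓*0 = 0)
(M(-2, 1)*(-45))*8 = (0*(-45))*8 = 0*8 = 0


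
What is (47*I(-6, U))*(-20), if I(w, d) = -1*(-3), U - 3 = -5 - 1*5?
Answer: -2820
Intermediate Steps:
U = -7 (U = 3 + (-5 - 1*5) = 3 + (-5 - 5) = 3 - 10 = -7)
I(w, d) = 3
(47*I(-6, U))*(-20) = (47*3)*(-20) = 141*(-20) = -2820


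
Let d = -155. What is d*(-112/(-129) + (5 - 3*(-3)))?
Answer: -297290/129 ≈ -2304.6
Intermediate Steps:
d*(-112/(-129) + (5 - 3*(-3))) = -155*(-112/(-129) + (5 - 3*(-3))) = -155*(-112*(-1/129) + (5 + 9)) = -155*(112/129 + 14) = -155*1918/129 = -297290/129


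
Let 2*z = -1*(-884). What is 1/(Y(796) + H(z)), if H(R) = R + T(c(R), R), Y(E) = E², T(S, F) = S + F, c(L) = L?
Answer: 1/634942 ≈ 1.5749e-6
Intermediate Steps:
T(S, F) = F + S
z = 442 (z = (-1*(-884))/2 = (½)*884 = 442)
H(R) = 3*R (H(R) = R + (R + R) = R + 2*R = 3*R)
1/(Y(796) + H(z)) = 1/(796² + 3*442) = 1/(633616 + 1326) = 1/634942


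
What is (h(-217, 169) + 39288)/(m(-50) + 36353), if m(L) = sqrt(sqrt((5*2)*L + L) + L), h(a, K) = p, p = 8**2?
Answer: 39352/(36353 + sqrt(5)*sqrt(-10 + I*sqrt(22))) ≈ 1.0824 - 0.00021597*I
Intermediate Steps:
p = 64
h(a, K) = 64
m(L) = sqrt(L + sqrt(11)*sqrt(L)) (m(L) = sqrt(sqrt(10*L + L) + L) = sqrt(sqrt(11*L) + L) = sqrt(sqrt(11)*sqrt(L) + L) = sqrt(L + sqrt(11)*sqrt(L)))
(h(-217, 169) + 39288)/(m(-50) + 36353) = (64 + 39288)/(sqrt(-50 + sqrt(11)*sqrt(-50)) + 36353) = 39352/(sqrt(-50 + sqrt(11)*(5*I*sqrt(2))) + 36353) = 39352/(sqrt(-50 + 5*I*sqrt(22)) + 36353) = 39352/(36353 + sqrt(-50 + 5*I*sqrt(22)))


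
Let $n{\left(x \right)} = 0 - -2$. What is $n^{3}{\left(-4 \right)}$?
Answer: $8$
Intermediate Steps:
$n{\left(x \right)} = 2$ ($n{\left(x \right)} = 0 + 2 = 2$)
$n^{3}{\left(-4 \right)} = 2^{3} = 8$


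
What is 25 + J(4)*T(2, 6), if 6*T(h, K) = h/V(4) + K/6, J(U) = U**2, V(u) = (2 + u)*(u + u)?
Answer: 250/9 ≈ 27.778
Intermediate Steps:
V(u) = 2*u*(2 + u) (V(u) = (2 + u)*(2*u) = 2*u*(2 + u))
T(h, K) = K/36 + h/288 (T(h, K) = (h/((2*4*(2 + 4))) + K/6)/6 = (h/((2*4*6)) + K*(1/6))/6 = (h/48 + K/6)/6 = (K/6 + h/48)/6 = K/36 + h/288)
25 + J(4)*T(2, 6) = 25 + 4**2*((1/36)*6 + (1/288)*2) = 25 + 16*(1/6 + 1/144) = 25 + 16*(25/144) = 25 + 25/9 = 250/9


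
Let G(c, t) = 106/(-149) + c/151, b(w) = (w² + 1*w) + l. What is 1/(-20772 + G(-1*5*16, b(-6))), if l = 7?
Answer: -22499/467377154 ≈ -4.8139e-5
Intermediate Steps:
b(w) = 7 + w + w² (b(w) = (w² + 1*w) + 7 = (w² + w) + 7 = (w + w²) + 7 = 7 + w + w²)
G(c, t) = -106/149 + c/151 (G(c, t) = 106*(-1/149) + c*(1/151) = -106/149 + c/151)
1/(-20772 + G(-1*5*16, b(-6))) = 1/(-20772 + (-106/149 + (-1*5*16)/151)) = 1/(-20772 + (-106/149 + (-5*16)/151)) = 1/(-20772 + (-106/149 + (1/151)*(-80))) = 1/(-20772 + (-106/149 - 80/151)) = 1/(-20772 - 27926/22499) = 1/(-467377154/22499) = -22499/467377154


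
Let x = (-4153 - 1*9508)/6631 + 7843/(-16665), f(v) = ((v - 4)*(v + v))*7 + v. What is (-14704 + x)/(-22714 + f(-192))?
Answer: -3887928781/133225886685 ≈ -0.029183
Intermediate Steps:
f(v) = v + 14*v*(-4 + v) (f(v) = ((-4 + v)*(2*v))*7 + v = (2*v*(-4 + v))*7 + v = 14*v*(-4 + v) + v = v + 14*v*(-4 + v))
x = -1338122/528735 (x = (-4153 - 9508)*(1/6631) + 7843*(-1/16665) = -13661*1/6631 - 713/1515 = -719/349 - 713/1515 = -1338122/528735 ≈ -2.5308)
(-14704 + x)/(-22714 + f(-192)) = (-14704 - 1338122/528735)/(-22714 - 192*(-55 + 14*(-192))) = -7775857562/(528735*(-22714 - 192*(-55 - 2688))) = -7775857562/(528735*(-22714 - 192*(-2743))) = -7775857562/(528735*(-22714 + 526656)) = -7775857562/528735/503942 = -7775857562/528735*1/503942 = -3887928781/133225886685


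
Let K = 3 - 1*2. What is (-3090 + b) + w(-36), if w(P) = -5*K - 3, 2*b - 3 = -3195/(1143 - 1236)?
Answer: -95459/31 ≈ -3079.3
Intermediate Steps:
b = 579/31 (b = 3/2 + (-3195/(1143 - 1236))/2 = 3/2 + (-3195/(-93))/2 = 3/2 + (-3195*(-1/93))/2 = 3/2 + (1/2)*(1065/31) = 3/2 + 1065/62 = 579/31 ≈ 18.677)
K = 1 (K = 3 - 2 = 1)
w(P) = -8 (w(P) = -5*1 - 3 = -5 - 3 = -8)
(-3090 + b) + w(-36) = (-3090 + 579/31) - 8 = -95211/31 - 8 = -95459/31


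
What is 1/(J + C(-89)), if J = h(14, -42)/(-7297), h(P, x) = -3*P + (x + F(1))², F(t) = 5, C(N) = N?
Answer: -7297/650760 ≈ -0.011213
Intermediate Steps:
h(P, x) = (5 + x)² - 3*P (h(P, x) = -3*P + (x + 5)² = -3*P + (5 + x)² = (5 + x)² - 3*P)
J = -1327/7297 (J = ((5 - 42)² - 3*14)/(-7297) = ((-37)² - 42)*(-1/7297) = (1369 - 42)*(-1/7297) = 1327*(-1/7297) = -1327/7297 ≈ -0.18186)
1/(J + C(-89)) = 1/(-1327/7297 - 89) = 1/(-650760/7297) = -7297/650760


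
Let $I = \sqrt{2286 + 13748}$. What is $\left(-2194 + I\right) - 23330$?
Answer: $-25524 + \sqrt{16034} \approx -25397.0$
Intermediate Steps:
$I = \sqrt{16034} \approx 126.63$
$\left(-2194 + I\right) - 23330 = \left(-2194 + \sqrt{16034}\right) - 23330 = -25524 + \sqrt{16034}$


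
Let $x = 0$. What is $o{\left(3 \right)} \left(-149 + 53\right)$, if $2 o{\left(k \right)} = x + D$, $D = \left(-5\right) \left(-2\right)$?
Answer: $-480$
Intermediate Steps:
$D = 10$
$o{\left(k \right)} = 5$ ($o{\left(k \right)} = \frac{0 + 10}{2} = \frac{1}{2} \cdot 10 = 5$)
$o{\left(3 \right)} \left(-149 + 53\right) = 5 \left(-149 + 53\right) = 5 \left(-96\right) = -480$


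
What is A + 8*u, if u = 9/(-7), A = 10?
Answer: -2/7 ≈ -0.28571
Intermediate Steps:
u = -9/7 (u = 9*(-⅐) = -9/7 ≈ -1.2857)
A + 8*u = 10 + 8*(-9/7) = 10 - 72/7 = -2/7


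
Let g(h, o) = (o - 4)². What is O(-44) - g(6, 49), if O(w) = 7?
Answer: -2018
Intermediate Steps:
g(h, o) = (-4 + o)²
O(-44) - g(6, 49) = 7 - (-4 + 49)² = 7 - 1*45² = 7 - 1*2025 = 7 - 2025 = -2018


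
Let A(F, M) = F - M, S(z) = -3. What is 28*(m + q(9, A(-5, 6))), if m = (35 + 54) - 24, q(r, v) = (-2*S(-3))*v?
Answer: -28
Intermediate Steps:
q(r, v) = 6*v (q(r, v) = (-2*(-3))*v = 6*v)
m = 65 (m = 89 - 24 = 65)
28*(m + q(9, A(-5, 6))) = 28*(65 + 6*(-5 - 1*6)) = 28*(65 + 6*(-5 - 6)) = 28*(65 + 6*(-11)) = 28*(65 - 66) = 28*(-1) = -28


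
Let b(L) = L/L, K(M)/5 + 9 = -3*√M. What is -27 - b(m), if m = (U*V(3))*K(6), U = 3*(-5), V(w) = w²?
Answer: -28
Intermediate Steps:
U = -15
K(M) = -45 - 15*√M (K(M) = -45 + 5*(-3*√M) = -45 - 15*√M)
m = 6075 + 2025*√6 (m = (-15*3²)*(-45 - 15*√6) = (-15*9)*(-45 - 15*√6) = -135*(-45 - 15*√6) = 6075 + 2025*√6 ≈ 11035.)
b(L) = 1
-27 - b(m) = -27 - 1*1 = -27 - 1 = -28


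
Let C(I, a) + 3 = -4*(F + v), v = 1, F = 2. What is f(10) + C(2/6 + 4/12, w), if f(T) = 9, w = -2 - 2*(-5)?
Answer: -6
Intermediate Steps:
w = 8 (w = -2 + 10 = 8)
C(I, a) = -15 (C(I, a) = -3 - 4*(2 + 1) = -3 - 4*3 = -3 - 12 = -15)
f(10) + C(2/6 + 4/12, w) = 9 - 15 = -6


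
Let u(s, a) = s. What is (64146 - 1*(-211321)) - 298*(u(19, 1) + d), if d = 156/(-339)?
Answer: 30503461/113 ≈ 2.6994e+5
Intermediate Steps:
d = -52/113 (d = 156*(-1/339) = -52/113 ≈ -0.46018)
(64146 - 1*(-211321)) - 298*(u(19, 1) + d) = (64146 - 1*(-211321)) - 298*(19 - 52/113) = (64146 + 211321) - 298*2095/113 = 275467 - 624310/113 = 30503461/113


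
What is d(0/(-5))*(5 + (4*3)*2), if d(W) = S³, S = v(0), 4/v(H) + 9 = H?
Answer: -1856/729 ≈ -2.5460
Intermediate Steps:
v(H) = 4/(-9 + H)
S = -4/9 (S = 4/(-9 + 0) = 4/(-9) = 4*(-⅑) = -4/9 ≈ -0.44444)
d(W) = -64/729 (d(W) = (-4/9)³ = -64/729)
d(0/(-5))*(5 + (4*3)*2) = -64*(5 + (4*3)*2)/729 = -64*(5 + 12*2)/729 = -64*(5 + 24)/729 = -64/729*29 = -1856/729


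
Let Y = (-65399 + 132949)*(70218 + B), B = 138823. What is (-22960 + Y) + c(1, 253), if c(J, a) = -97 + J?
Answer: 14120696494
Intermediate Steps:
Y = 14120719550 (Y = (-65399 + 132949)*(70218 + 138823) = 67550*209041 = 14120719550)
(-22960 + Y) + c(1, 253) = (-22960 + 14120719550) + (-97 + 1) = 14120696590 - 96 = 14120696494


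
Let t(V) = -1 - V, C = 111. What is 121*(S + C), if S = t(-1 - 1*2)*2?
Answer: 13915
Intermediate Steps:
S = 4 (S = (-1 - (-1 - 1*2))*2 = (-1 - (-1 - 2))*2 = (-1 - 1*(-3))*2 = (-1 + 3)*2 = 2*2 = 4)
121*(S + C) = 121*(4 + 111) = 121*115 = 13915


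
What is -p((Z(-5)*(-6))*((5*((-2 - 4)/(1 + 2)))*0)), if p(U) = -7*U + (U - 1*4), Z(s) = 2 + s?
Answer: 4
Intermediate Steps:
p(U) = -4 - 6*U (p(U) = -7*U + (U - 4) = -7*U + (-4 + U) = -4 - 6*U)
-p((Z(-5)*(-6))*((5*((-2 - 4)/(1 + 2)))*0)) = -(-4 - 6*(2 - 5)*(-6)*(5*((-2 - 4)/(1 + 2)))*0) = -(-4 - 6*(-3*(-6))*(5*(-6/3))*0) = -(-4 - 108*(5*(-6*⅓))*0) = -(-4 - 108*(5*(-2))*0) = -(-4 - 108*(-10*0)) = -(-4 - 108*0) = -(-4 - 6*0) = -(-4 + 0) = -1*(-4) = 4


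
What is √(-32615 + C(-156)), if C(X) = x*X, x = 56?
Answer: I*√41351 ≈ 203.35*I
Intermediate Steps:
C(X) = 56*X
√(-32615 + C(-156)) = √(-32615 + 56*(-156)) = √(-32615 - 8736) = √(-41351) = I*√41351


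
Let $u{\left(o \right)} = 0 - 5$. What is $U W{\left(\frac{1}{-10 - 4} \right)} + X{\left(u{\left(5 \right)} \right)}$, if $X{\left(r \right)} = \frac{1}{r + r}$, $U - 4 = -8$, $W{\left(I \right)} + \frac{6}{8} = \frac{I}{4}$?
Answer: $\frac{104}{35} \approx 2.9714$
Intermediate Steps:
$u{\left(o \right)} = -5$
$W{\left(I \right)} = - \frac{3}{4} + \frac{I}{4}$
$U = -4$ ($U = 4 - 8 = -4$)
$X{\left(r \right)} = \frac{1}{2 r}$
$U W{\left(\frac{1}{-10 - 4} \right)} + X{\left(u{\left(5 \right)} \right)} = - 4 \left(- \frac{3}{4} + \frac{1}{4 \left(-10 - 4\right)}\right) + \frac{1}{2 \left(-5\right)} = - 4 \left(- \frac{3}{4} + \frac{1}{4 \left(-14\right)}\right) + \frac{1}{2} \left(- \frac{1}{5}\right) = - 4 \left(- \frac{3}{4} + \frac{1}{4} \left(- \frac{1}{14}\right)\right) - \frac{1}{10} = - 4 \left(- \frac{3}{4} - \frac{1}{56}\right) - \frac{1}{10} = \left(-4\right) \left(- \frac{43}{56}\right) - \frac{1}{10} = \frac{43}{14} - \frac{1}{10} = \frac{104}{35}$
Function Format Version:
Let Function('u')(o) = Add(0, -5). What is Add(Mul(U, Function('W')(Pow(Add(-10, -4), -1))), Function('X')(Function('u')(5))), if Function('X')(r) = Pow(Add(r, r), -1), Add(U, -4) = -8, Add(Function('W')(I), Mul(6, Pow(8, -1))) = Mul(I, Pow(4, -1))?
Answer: Rational(104, 35) ≈ 2.9714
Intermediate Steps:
Function('u')(o) = -5
Function('W')(I) = Add(Rational(-3, 4), Mul(Rational(1, 4), I)) (Function('W')(I) = Add(Rational(-3, 4), Mul(I, Pow(4, -1))) = Add(Rational(-3, 4), Mul(I, Rational(1, 4))) = Add(Rational(-3, 4), Mul(Rational(1, 4), I)))
U = -4 (U = Add(4, -8) = -4)
Function('X')(r) = Mul(Rational(1, 2), Pow(r, -1)) (Function('X')(r) = Pow(Mul(2, r), -1) = Mul(Rational(1, 2), Pow(r, -1)))
Add(Mul(U, Function('W')(Pow(Add(-10, -4), -1))), Function('X')(Function('u')(5))) = Add(Mul(-4, Add(Rational(-3, 4), Mul(Rational(1, 4), Pow(Add(-10, -4), -1)))), Mul(Rational(1, 2), Pow(-5, -1))) = Add(Mul(-4, Add(Rational(-3, 4), Mul(Rational(1, 4), Pow(-14, -1)))), Mul(Rational(1, 2), Rational(-1, 5))) = Add(Mul(-4, Add(Rational(-3, 4), Mul(Rational(1, 4), Rational(-1, 14)))), Rational(-1, 10)) = Add(Mul(-4, Add(Rational(-3, 4), Rational(-1, 56))), Rational(-1, 10)) = Add(Mul(-4, Rational(-43, 56)), Rational(-1, 10)) = Add(Rational(43, 14), Rational(-1, 10)) = Rational(104, 35)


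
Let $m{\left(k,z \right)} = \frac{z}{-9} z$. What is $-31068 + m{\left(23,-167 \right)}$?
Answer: $- \frac{307501}{9} \approx -34167.0$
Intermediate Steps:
$m{\left(k,z \right)} = - \frac{z^{2}}{9}$ ($m{\left(k,z \right)} = z \left(- \frac{1}{9}\right) z = - \frac{z}{9} z = - \frac{z^{2}}{9}$)
$-31068 + m{\left(23,-167 \right)} = -31068 - \frac{\left(-167\right)^{2}}{9} = -31068 - \frac{27889}{9} = - \frac{307501}{9}$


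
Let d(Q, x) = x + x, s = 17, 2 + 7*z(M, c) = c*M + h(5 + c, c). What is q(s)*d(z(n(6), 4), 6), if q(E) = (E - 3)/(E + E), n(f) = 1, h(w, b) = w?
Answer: 84/17 ≈ 4.9412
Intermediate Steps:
z(M, c) = 3/7 + c/7 + M*c/7 (z(M, c) = -2/7 + (c*M + (5 + c))/7 = -2/7 + (M*c + (5 + c))/7 = -2/7 + (5 + c + M*c)/7 = -2/7 + (5/7 + c/7 + M*c/7) = 3/7 + c/7 + M*c/7)
d(Q, x) = 2*x
q(E) = (-3 + E)/(2*E) (q(E) = (-3 + E)/((2*E)) = (-3 + E)*(1/(2*E)) = (-3 + E)/(2*E))
q(s)*d(z(n(6), 4), 6) = ((½)*(-3 + 17)/17)*(2*6) = ((½)*(1/17)*14)*12 = (7/17)*12 = 84/17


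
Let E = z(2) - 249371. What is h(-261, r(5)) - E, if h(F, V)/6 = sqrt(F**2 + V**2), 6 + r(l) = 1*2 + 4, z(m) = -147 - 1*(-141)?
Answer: 250943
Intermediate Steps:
z(m) = -6 (z(m) = -147 + 141 = -6)
r(l) = 0 (r(l) = -6 + (1*2 + 4) = -6 + (2 + 4) = -6 + 6 = 0)
h(F, V) = 6*sqrt(F**2 + V**2)
E = -249377 (E = -6 - 249371 = -249377)
h(-261, r(5)) - E = 6*sqrt((-261)**2 + 0**2) - 1*(-249377) = 6*sqrt(68121 + 0) + 249377 = 6*sqrt(68121) + 249377 = 6*261 + 249377 = 1566 + 249377 = 250943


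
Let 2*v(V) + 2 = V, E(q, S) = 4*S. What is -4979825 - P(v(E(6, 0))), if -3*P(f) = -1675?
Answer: -14941150/3 ≈ -4.9804e+6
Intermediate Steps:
v(V) = -1 + V/2
P(f) = 1675/3 (P(f) = -⅓*(-1675) = 1675/3)
-4979825 - P(v(E(6, 0))) = -4979825 - 1*1675/3 = -4979825 - 1675/3 = -14941150/3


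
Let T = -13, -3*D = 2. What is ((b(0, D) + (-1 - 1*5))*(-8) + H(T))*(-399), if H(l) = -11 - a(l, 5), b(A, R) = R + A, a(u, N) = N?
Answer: -14896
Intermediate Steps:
D = -⅔ (D = -⅓*2 = -⅔ ≈ -0.66667)
b(A, R) = A + R
H(l) = -16 (H(l) = -11 - 1*5 = -11 - 5 = -16)
((b(0, D) + (-1 - 1*5))*(-8) + H(T))*(-399) = (((0 - ⅔) + (-1 - 1*5))*(-8) - 16)*(-399) = ((-⅔ + (-1 - 5))*(-8) - 16)*(-399) = ((-⅔ - 6)*(-8) - 16)*(-399) = (-20/3*(-8) - 16)*(-399) = (160/3 - 16)*(-399) = (112/3)*(-399) = -14896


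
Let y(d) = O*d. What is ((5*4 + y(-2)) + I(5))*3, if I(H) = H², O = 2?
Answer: 123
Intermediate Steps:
y(d) = 2*d
((5*4 + y(-2)) + I(5))*3 = ((5*4 + 2*(-2)) + 5²)*3 = ((20 - 4) + 25)*3 = (16 + 25)*3 = 41*3 = 123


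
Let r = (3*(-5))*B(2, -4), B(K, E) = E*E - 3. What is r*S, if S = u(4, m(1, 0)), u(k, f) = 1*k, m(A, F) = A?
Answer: -780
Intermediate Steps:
B(K, E) = -3 + E² (B(K, E) = E² - 3 = -3 + E²)
u(k, f) = k
r = -195 (r = (3*(-5))*(-3 + (-4)²) = -15*(-3 + 16) = -15*13 = -195)
S = 4
r*S = -195*4 = -780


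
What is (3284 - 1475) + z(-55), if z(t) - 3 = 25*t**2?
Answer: 77437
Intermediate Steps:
z(t) = 3 + 25*t**2
(3284 - 1475) + z(-55) = (3284 - 1475) + (3 + 25*(-55)**2) = 1809 + (3 + 25*3025) = 1809 + (3 + 75625) = 1809 + 75628 = 77437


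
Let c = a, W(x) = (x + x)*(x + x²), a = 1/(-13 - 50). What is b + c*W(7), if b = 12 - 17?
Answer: -157/9 ≈ -17.444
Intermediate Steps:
b = -5
a = -1/63 (a = 1/(-63) = -1/63 ≈ -0.015873)
W(x) = 2*x*(x + x²) (W(x) = (2*x)*(x + x²) = 2*x*(x + x²))
c = -1/63 ≈ -0.015873
b + c*W(7) = -5 - 2*7²*(1 + 7)/63 = -5 - 2*49*8/63 = -5 - 1/63*784 = -5 - 112/9 = -157/9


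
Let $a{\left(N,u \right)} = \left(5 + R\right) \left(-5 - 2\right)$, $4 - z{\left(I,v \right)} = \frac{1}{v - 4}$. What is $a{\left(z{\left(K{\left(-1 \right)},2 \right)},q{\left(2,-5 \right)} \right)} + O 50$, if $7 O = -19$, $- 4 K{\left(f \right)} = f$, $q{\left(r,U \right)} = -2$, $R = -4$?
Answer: $- \frac{999}{7} \approx -142.71$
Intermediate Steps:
$K{\left(f \right)} = - \frac{f}{4}$
$O = - \frac{19}{7}$ ($O = \frac{1}{7} \left(-19\right) = - \frac{19}{7} \approx -2.7143$)
$z{\left(I,v \right)} = 4 - \frac{1}{-4 + v}$ ($z{\left(I,v \right)} = 4 - \frac{1}{v - 4} = 4 - \frac{1}{-4 + v}$)
$a{\left(N,u \right)} = -7$ ($a{\left(N,u \right)} = \left(5 - 4\right) \left(-5 - 2\right) = 1 \left(-7\right) = -7$)
$a{\left(z{\left(K{\left(-1 \right)},2 \right)},q{\left(2,-5 \right)} \right)} + O 50 = -7 - \frac{950}{7} = - \frac{999}{7}$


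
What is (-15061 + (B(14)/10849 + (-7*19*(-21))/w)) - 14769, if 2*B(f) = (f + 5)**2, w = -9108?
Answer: -51712478239/1733556 ≈ -29830.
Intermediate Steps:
B(f) = (5 + f)**2/2 (B(f) = (f + 5)**2/2 = (5 + f)**2/2)
(-15061 + (B(14)/10849 + (-7*19*(-21))/w)) - 14769 = (-15061 + (((5 + 14)**2/2)/10849 + (-7*19*(-21))/(-9108))) - 14769 = (-15061 + (((1/2)*19**2)*(1/10849) - 133*(-21)*(-1/9108))) - 14769 = (-15061 + (((1/2)*361)*(1/10849) + 2793*(-1/9108))) - 14769 = (-15061 + ((361/2)*(1/10849) - 931/3036)) - 14769 = (-15061 + (19/1142 - 931/3036)) - 14769 = (-15061 - 502759/1733556) - 14769 = -26109589675/1733556 - 14769 = -51712478239/1733556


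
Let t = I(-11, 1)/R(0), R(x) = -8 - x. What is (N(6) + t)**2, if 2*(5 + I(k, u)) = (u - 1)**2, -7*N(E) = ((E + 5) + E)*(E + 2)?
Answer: 1108809/3136 ≈ 353.57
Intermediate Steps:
N(E) = -(2 + E)*(5 + 2*E)/7 (N(E) = -((E + 5) + E)*(E + 2)/7 = -((5 + E) + E)*(2 + E)/7 = -(5 + 2*E)*(2 + E)/7 = -(2 + E)*(5 + 2*E)/7)
I(k, u) = -5 + (-1 + u)**2/2 (I(k, u) = -5 + (u - 1)**2/2 = -5 + (-1 + u)**2/2)
t = 5/8 (t = (-5 + (-1 + 1)**2/2)/(-8 - 1*0) = (-5 + (1/2)*0**2)/(-8 + 0) = (-5 + (1/2)*0)/(-8) = (-5 + 0)*(-1/8) = -5*(-1/8) = 5/8 ≈ 0.62500)
(N(6) + t)**2 = ((-10/7 - 9/7*6 - 2/7*6**2) + 5/8)**2 = ((-10/7 - 54/7 - 2/7*36) + 5/8)**2 = ((-10/7 - 54/7 - 72/7) + 5/8)**2 = (-136/7 + 5/8)**2 = (-1053/56)**2 = 1108809/3136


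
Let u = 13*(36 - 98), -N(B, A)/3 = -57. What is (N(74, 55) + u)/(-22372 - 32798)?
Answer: 127/11034 ≈ 0.011510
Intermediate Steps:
N(B, A) = 171 (N(B, A) = -3*(-57) = 171)
u = -806 (u = 13*(-62) = -806)
(N(74, 55) + u)/(-22372 - 32798) = (171 - 806)/(-22372 - 32798) = -635/(-55170) = -635*(-1/55170) = 127/11034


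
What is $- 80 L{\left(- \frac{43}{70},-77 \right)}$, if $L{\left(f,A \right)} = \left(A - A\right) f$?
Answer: $0$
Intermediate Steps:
$L{\left(f,A \right)} = 0$ ($L{\left(f,A \right)} = 0 f = 0$)
$- 80 L{\left(- \frac{43}{70},-77 \right)} = \left(-80\right) 0 = 0$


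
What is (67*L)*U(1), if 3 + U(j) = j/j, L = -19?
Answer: 2546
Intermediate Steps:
U(j) = -2 (U(j) = -3 + j/j = -3 + 1 = -2)
(67*L)*U(1) = (67*(-19))*(-2) = -1273*(-2) = 2546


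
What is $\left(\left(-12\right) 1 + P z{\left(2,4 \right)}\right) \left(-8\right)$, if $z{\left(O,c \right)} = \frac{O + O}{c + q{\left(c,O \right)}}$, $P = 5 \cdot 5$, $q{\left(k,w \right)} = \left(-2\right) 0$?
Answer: $-104$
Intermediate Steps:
$q{\left(k,w \right)} = 0$
$P = 25$
$z{\left(O,c \right)} = \frac{2 O}{c}$ ($z{\left(O,c \right)} = \frac{O + O}{c + 0} = \frac{2 O}{c}$)
$\left(\left(-12\right) 1 + P z{\left(2,4 \right)}\right) \left(-8\right) = \left(\left(-12\right) 1 + 25 \cdot 2 \cdot 2 \cdot \frac{1}{4}\right) \left(-8\right) = \left(-12 + 25 \cdot 2 \cdot 2 \cdot \frac{1}{4}\right) \left(-8\right) = \left(-12 + 25 \cdot 1\right) \left(-8\right) = \left(-12 + 25\right) \left(-8\right) = 13 \left(-8\right) = -104$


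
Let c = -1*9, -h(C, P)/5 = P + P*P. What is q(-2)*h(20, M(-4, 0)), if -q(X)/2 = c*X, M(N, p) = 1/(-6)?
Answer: -25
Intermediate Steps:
M(N, p) = -⅙
h(C, P) = -5*P - 5*P² (h(C, P) = -5*(P + P*P) = -5*(P + P²) = -5*P - 5*P²)
c = -9
q(X) = 18*X (q(X) = -(-18)*X = 18*X)
q(-2)*h(20, M(-4, 0)) = (18*(-2))*(-5*(-⅙)*(1 - ⅙)) = -(-180)*(-1)*5/(6*6) = -36*25/36 = -25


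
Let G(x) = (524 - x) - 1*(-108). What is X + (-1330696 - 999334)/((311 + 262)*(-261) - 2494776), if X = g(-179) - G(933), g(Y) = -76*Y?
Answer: 36771724775/2644329 ≈ 13906.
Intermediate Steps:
G(x) = 632 - x (G(x) = (524 - x) + 108 = 632 - x)
X = 13905 (X = -76*(-179) - (632 - 1*933) = 13604 - (632 - 933) = 13604 - 1*(-301) = 13604 + 301 = 13905)
X + (-1330696 - 999334)/((311 + 262)*(-261) - 2494776) = 13905 + (-1330696 - 999334)/((311 + 262)*(-261) - 2494776) = 13905 - 2330030/(573*(-261) - 2494776) = 13905 - 2330030/(-149553 - 2494776) = 13905 - 2330030/(-2644329) = 13905 - 2330030*(-1/2644329) = 13905 + 2330030/2644329 = 36771724775/2644329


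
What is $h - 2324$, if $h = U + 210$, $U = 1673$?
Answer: $-441$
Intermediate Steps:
$h = 1883$ ($h = 1673 + 210 = 1883$)
$h - 2324 = 1883 - 2324 = -441$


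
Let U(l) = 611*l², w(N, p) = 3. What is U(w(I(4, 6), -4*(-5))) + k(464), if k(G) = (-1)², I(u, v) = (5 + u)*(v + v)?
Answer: 5500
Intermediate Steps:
I(u, v) = 2*v*(5 + u) (I(u, v) = (5 + u)*(2*v) = 2*v*(5 + u))
k(G) = 1
U(w(I(4, 6), -4*(-5))) + k(464) = 611*3² + 1 = 611*9 + 1 = 5499 + 1 = 5500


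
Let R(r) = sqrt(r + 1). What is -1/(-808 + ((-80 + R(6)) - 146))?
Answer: 1034/1069149 + sqrt(7)/1069149 ≈ 0.00096960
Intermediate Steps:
R(r) = sqrt(1 + r)
-1/(-808 + ((-80 + R(6)) - 146)) = -1/(-808 + ((-80 + sqrt(1 + 6)) - 146)) = -1/(-808 + ((-80 + sqrt(7)) - 146)) = -1/(-808 + (-226 + sqrt(7))) = -1/(-1034 + sqrt(7))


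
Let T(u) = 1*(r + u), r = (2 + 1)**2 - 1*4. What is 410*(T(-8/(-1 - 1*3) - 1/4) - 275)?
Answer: -219965/2 ≈ -1.0998e+5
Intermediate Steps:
r = 5 (r = 3**2 - 4 = 9 - 4 = 5)
T(u) = 5 + u (T(u) = 1*(5 + u) = 5 + u)
410*(T(-8/(-1 - 1*3) - 1/4) - 275) = 410*((5 + (-8/(-1 - 1*3) - 1/4)) - 275) = 410*((5 + (-8/(-1 - 3) - 1*1/4)) - 275) = 410*((5 + (-8/(-4) - 1/4)) - 275) = 410*((5 + (-8*(-1/4) - 1/4)) - 275) = 410*((5 + (2 - 1/4)) - 275) = 410*((5 + 7/4) - 275) = 410*(27/4 - 275) = 410*(-1073/4) = -219965/2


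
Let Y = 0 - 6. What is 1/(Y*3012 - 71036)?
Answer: -1/89108 ≈ -1.1222e-5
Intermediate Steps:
Y = -6
1/(Y*3012 - 71036) = 1/(-6*3012 - 71036) = 1/(-18072 - 71036) = 1/(-89108) = -1/89108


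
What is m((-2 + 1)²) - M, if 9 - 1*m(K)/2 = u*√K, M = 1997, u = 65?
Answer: -2109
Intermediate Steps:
m(K) = 18 - 130*√K
m((-2 + 1)²) - M = (18 - 130*√((-2 + 1)²)) - 1*1997 = (18 - 130*√((-1)²)) - 1997 = (18 - 130*√1) - 1997 = (18 - 130*1) - 1997 = (18 - 130) - 1997 = -112 - 1997 = -2109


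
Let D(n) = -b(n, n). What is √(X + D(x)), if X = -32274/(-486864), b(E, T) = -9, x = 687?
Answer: 5*√1353642/1932 ≈ 3.0110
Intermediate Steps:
X = 1793/27048 (X = -32274*(-1/486864) = 1793/27048 ≈ 0.066290)
D(n) = 9 (D(n) = -1*(-9) = 9)
√(X + D(x)) = √(1793/27048 + 9) = √(245225/27048) = 5*√1353642/1932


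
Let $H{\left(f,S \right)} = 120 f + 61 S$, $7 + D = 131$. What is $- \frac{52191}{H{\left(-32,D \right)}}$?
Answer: $- \frac{52191}{3724} \approx -14.015$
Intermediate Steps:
$D = 124$ ($D = -7 + 131 = 124$)
$H{\left(f,S \right)} = 61 S + 120 f$
$- \frac{52191}{H{\left(-32,D \right)}} = - \frac{52191}{61 \cdot 124 + 120 \left(-32\right)} = - \frac{52191}{7564 - 3840} = - \frac{52191}{3724}$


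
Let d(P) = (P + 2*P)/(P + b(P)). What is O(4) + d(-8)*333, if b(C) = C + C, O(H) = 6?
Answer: 339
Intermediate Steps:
b(C) = 2*C
d(P) = 1 (d(P) = (P + 2*P)/(P + 2*P) = (3*P)/((3*P)) = (3*P)*(1/(3*P)) = 1)
O(4) + d(-8)*333 = 6 + 1*333 = 6 + 333 = 339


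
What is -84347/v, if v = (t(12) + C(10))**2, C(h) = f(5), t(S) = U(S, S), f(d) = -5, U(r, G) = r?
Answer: -84347/49 ≈ -1721.4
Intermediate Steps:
t(S) = S
C(h) = -5
v = 49 (v = (12 - 5)**2 = 7**2 = 49)
-84347/v = -84347/49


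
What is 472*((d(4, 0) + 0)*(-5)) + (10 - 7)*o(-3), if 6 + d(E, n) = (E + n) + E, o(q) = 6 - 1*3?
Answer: -4711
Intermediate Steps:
o(q) = 3 (o(q) = 6 - 3 = 3)
d(E, n) = -6 + n + 2*E (d(E, n) = -6 + ((E + n) + E) = -6 + (n + 2*E) = -6 + n + 2*E)
472*((d(4, 0) + 0)*(-5)) + (10 - 7)*o(-3) = 472*(((-6 + 0 + 2*4) + 0)*(-5)) + (10 - 7)*3 = 472*(((-6 + 0 + 8) + 0)*(-5)) + 3*3 = 472*((2 + 0)*(-5)) + 9 = 472*(2*(-5)) + 9 = 472*(-10) + 9 = -4720 + 9 = -4711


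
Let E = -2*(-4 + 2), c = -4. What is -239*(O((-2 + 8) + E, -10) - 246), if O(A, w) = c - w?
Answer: 57360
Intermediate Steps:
E = 4 (E = -2*(-2) = 4)
O(A, w) = -4 - w
-239*(O((-2 + 8) + E, -10) - 246) = -239*((-4 - 1*(-10)) - 246) = -239*((-4 + 10) - 246) = -239*(6 - 246) = -239*(-240) = 57360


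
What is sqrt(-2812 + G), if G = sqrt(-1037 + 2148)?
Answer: sqrt(-2812 + sqrt(1111)) ≈ 52.713*I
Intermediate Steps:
G = sqrt(1111) ≈ 33.332
sqrt(-2812 + G) = sqrt(-2812 + sqrt(1111))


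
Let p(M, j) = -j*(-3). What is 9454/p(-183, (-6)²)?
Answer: 4727/54 ≈ 87.537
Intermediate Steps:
p(M, j) = 3*j
9454/p(-183, (-6)²) = 9454/((3*(-6)²)) = 9454/((3*36)) = 9454/108 = 9454*(1/108) = 4727/54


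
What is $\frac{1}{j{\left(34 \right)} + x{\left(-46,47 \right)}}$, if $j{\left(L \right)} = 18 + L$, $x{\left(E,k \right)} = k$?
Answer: $\frac{1}{99} \approx 0.010101$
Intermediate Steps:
$\frac{1}{j{\left(34 \right)} + x{\left(-46,47 \right)}} = \frac{1}{\left(18 + 34\right) + 47} = \frac{1}{52 + 47} = \frac{1}{99}$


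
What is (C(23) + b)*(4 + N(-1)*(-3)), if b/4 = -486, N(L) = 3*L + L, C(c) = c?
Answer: -30736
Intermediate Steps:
N(L) = 4*L
b = -1944 (b = 4*(-486) = -1944)
(C(23) + b)*(4 + N(-1)*(-3)) = (23 - 1944)*(4 + (4*(-1))*(-3)) = -1921*(4 - 4*(-3)) = -1921*(4 + 12) = -1921*16 = -30736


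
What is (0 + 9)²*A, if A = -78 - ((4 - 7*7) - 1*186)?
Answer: 12393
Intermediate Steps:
A = 153 (A = -78 - ((4 - 49) - 186) = -78 - (-45 - 186) = -78 - 1*(-231) = -78 + 231 = 153)
(0 + 9)²*A = (0 + 9)²*153 = 9²*153 = 81*153 = 12393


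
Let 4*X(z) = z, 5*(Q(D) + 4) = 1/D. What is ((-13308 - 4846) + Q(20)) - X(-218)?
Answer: -1810349/100 ≈ -18104.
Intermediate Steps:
Q(D) = -4 + 1/(5*D)
X(z) = z/4
((-13308 - 4846) + Q(20)) - X(-218) = ((-13308 - 4846) + (-4 + (⅕)/20)) - (-218)/4 = (-18154 + (-4 + (⅕)*(1/20))) - 1*(-109/2) = (-18154 + (-4 + 1/100)) + 109/2 = (-18154 - 399/100) + 109/2 = -1815799/100 + 109/2 = -1810349/100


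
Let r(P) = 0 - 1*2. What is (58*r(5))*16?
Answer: -1856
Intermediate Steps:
r(P) = -2 (r(P) = 0 - 2 = -2)
(58*r(5))*16 = (58*(-2))*16 = -116*16 = -1856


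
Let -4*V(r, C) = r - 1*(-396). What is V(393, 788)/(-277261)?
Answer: 789/1109044 ≈ 0.00071142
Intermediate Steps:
V(r, C) = -99 - r/4 (V(r, C) = -(r - 1*(-396))/4 = -(r + 396)/4 = -(396 + r)/4 = -99 - r/4)
V(393, 788)/(-277261) = (-99 - ¼*393)/(-277261) = (-99 - 393/4)*(-1/277261) = -789/4*(-1/277261) = 789/1109044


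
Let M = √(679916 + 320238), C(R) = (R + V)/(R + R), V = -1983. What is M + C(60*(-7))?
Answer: 801/280 + √1000154 ≈ 1002.9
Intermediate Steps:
C(R) = (-1983 + R)/(2*R) (C(R) = (R - 1983)/(R + R) = (-1983 + R)/((2*R)) = (-1983 + R)*(1/(2*R)) = (-1983 + R)/(2*R))
M = √1000154 ≈ 1000.1
M + C(60*(-7)) = √1000154 + (-1983 + 60*(-7))/(2*((60*(-7)))) = √1000154 + (½)*(-1983 - 420)/(-420) = √1000154 + (½)*(-1/420)*(-2403) = √1000154 + 801/280 = 801/280 + √1000154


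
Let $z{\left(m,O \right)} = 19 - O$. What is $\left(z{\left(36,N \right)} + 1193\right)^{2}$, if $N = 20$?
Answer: $1420864$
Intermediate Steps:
$\left(z{\left(36,N \right)} + 1193\right)^{2} = \left(\left(19 - 20\right) + 1193\right)^{2} = \left(-1 + 1193\right)^{2} = 1192^{2} = 1420864$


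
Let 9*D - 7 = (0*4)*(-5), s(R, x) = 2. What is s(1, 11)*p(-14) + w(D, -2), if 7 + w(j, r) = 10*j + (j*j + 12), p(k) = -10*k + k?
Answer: 21496/81 ≈ 265.38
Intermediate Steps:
D = 7/9 (D = 7/9 + ((0*4)*(-5))/9 = 7/9 + (0*(-5))/9 = 7/9 + (⅑)*0 = 7/9 + 0 = 7/9 ≈ 0.77778)
p(k) = -9*k
w(j, r) = 5 + j² + 10*j (w(j, r) = -7 + (10*j + (j*j + 12)) = -7 + (10*j + (j² + 12)) = -7 + (10*j + (12 + j²)) = -7 + (12 + j² + 10*j) = 5 + j² + 10*j)
s(1, 11)*p(-14) + w(D, -2) = 2*(-9*(-14)) + (5 + (7/9)² + 10*(7/9)) = 2*126 + (5 + 49/81 + 70/9) = 252 + 1084/81 = 21496/81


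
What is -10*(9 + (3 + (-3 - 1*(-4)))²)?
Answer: -250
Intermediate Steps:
-10*(9 + (3 + (-3 - 1*(-4)))²) = -10*(9 + (3 + (-3 + 4))²) = -10*(9 + (3 + 1)²) = -10*(9 + 4²) = -10*(9 + 16) = -10*25 = -250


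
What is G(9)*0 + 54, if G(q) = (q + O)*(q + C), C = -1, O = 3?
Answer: 54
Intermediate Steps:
G(q) = (-1 + q)*(3 + q) (G(q) = (q + 3)*(q - 1) = (3 + q)*(-1 + q) = (-1 + q)*(3 + q))
G(9)*0 + 54 = (-3 + 9² + 2*9)*0 + 54 = (-3 + 81 + 18)*0 + 54 = 96*0 + 54 = 0 + 54 = 54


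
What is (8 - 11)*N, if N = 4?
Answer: -12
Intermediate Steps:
(8 - 11)*N = (8 - 11)*4 = -3*4 = -12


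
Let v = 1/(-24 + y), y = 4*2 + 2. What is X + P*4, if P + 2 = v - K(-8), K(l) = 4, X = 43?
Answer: 131/7 ≈ 18.714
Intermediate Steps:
y = 10 (y = 8 + 2 = 10)
v = -1/14 (v = 1/(-24 + 10) = 1/(-14) = -1/14 ≈ -0.071429)
P = -85/14 (P = -2 + (-1/14 - 1*4) = -2 + (-1/14 - 4) = -2 - 57/14 = -85/14 ≈ -6.0714)
X + P*4 = 43 - 85/14*4 = 43 - 170/7 = 131/7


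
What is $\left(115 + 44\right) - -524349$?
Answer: $524508$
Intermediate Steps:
$\left(115 + 44\right) - -524349 = 159 + 524349 = 524508$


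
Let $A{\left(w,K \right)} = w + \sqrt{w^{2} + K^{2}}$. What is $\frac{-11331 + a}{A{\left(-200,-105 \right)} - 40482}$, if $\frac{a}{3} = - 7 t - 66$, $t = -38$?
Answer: $\frac{145519514}{551658033} + \frac{17885 \sqrt{2041}}{551658033} \approx 0.26525$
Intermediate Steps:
$A{\left(w,K \right)} = w + \sqrt{K^{2} + w^{2}}$
$a = 600$ ($a = 3 \left(\left(-7\right) \left(-38\right) - 66\right) = 3 \left(266 - 66\right) = 3 \cdot 200 = 600$)
$\frac{-11331 + a}{A{\left(-200,-105 \right)} - 40482} = \frac{-11331 + 600}{\left(-200 + \sqrt{\left(-105\right)^{2} + \left(-200\right)^{2}}\right) - 40482} = - \frac{10731}{\left(-200 + \sqrt{11025 + 40000}\right) - 40482} = - \frac{10731}{\left(-200 + \sqrt{51025}\right) - 40482} = - \frac{10731}{\left(-200 + 5 \sqrt{2041}\right) - 40482} = - \frac{10731}{-40682 + 5 \sqrt{2041}}$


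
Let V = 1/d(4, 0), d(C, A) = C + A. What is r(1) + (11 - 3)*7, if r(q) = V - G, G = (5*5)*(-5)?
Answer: 725/4 ≈ 181.25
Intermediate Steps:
d(C, A) = A + C
V = 1/4 (V = 1/(0 + 4) = 1/4 ≈ 0.25000)
G = -125 (G = 25*(-5) = -125)
r(q) = 501/4 (r(q) = 1/4 - 1*(-125) = 1/4 + 125 = 501/4)
r(1) + (11 - 3)*7 = 501/4 + (11 - 3)*7 = 501/4 + 8*7 = 501/4 + 56 = 725/4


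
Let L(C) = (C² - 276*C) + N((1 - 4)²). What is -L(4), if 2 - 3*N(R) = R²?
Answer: 3343/3 ≈ 1114.3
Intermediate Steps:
N(R) = ⅔ - R²/3
L(C) = -79/3 + C² - 276*C (L(C) = (C² - 276*C) + (⅔ - (1 - 4)⁴/3) = (C² - 276*C) + (⅔ - ((-3)²)²/3) = (C² - 276*C) + (⅔ - ⅓*9²) = (C² - 276*C) + (⅔ - ⅓*81) = (C² - 276*C) + (⅔ - 27) = (C² - 276*C) - 79/3 = -79/3 + C² - 276*C)
-L(4) = -(-79/3 + 4² - 276*4) = -(-79/3 + 16 - 1104) = -1*(-3343/3) = 3343/3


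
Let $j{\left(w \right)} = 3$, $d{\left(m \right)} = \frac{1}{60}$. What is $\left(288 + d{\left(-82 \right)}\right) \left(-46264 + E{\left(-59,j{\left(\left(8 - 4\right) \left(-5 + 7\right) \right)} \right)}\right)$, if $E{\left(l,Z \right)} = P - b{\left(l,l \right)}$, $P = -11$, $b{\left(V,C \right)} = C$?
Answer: $- \frac{199664674}{15} \approx -1.3311 \cdot 10^{7}$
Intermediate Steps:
$d{\left(m \right)} = \frac{1}{60}$
$E{\left(l,Z \right)} = -11 - l$
$\left(288 + d{\left(-82 \right)}\right) \left(-46264 + E{\left(-59,j{\left(\left(8 - 4\right) \left(-5 + 7\right) \right)} \right)}\right) = \left(288 + \frac{1}{60}\right) \left(-46264 - -48\right) = \frac{17281 \left(-46264 + \left(-11 + 59\right)\right)}{60} = \frac{17281 \left(-46264 + 48\right)}{60} = \frac{17281}{60} \left(-46216\right) = - \frac{199664674}{15}$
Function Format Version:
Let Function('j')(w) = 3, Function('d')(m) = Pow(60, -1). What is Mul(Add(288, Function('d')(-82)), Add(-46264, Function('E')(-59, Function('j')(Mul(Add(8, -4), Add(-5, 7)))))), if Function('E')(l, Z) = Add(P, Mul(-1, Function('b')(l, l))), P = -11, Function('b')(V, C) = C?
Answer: Rational(-199664674, 15) ≈ -1.3311e+7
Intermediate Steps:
Function('d')(m) = Rational(1, 60)
Function('E')(l, Z) = Add(-11, Mul(-1, l))
Mul(Add(288, Function('d')(-82)), Add(-46264, Function('E')(-59, Function('j')(Mul(Add(8, -4), Add(-5, 7)))))) = Mul(Add(288, Rational(1, 60)), Add(-46264, Add(-11, Mul(-1, -59)))) = Mul(Rational(17281, 60), Add(-46264, Add(-11, 59))) = Mul(Rational(17281, 60), Add(-46264, 48)) = Mul(Rational(17281, 60), -46216) = Rational(-199664674, 15)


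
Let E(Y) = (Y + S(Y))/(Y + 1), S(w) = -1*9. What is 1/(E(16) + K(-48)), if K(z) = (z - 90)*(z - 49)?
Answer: 17/227569 ≈ 7.4703e-5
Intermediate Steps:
S(w) = -9
K(z) = (-90 + z)*(-49 + z)
E(Y) = (-9 + Y)/(1 + Y) (E(Y) = (Y - 9)/(Y + 1) = (-9 + Y)/(1 + Y))
1/(E(16) + K(-48)) = 1/((-9 + 16)/(1 + 16) + (4410 + (-48)**2 - 139*(-48))) = 1/(7/17 + (4410 + 2304 + 6672)) = 1/((1/17)*7 + 13386) = 1/(7/17 + 13386) = 1/(227569/17) = 17/227569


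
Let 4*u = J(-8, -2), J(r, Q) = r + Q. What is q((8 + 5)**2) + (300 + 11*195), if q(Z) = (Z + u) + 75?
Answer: 5373/2 ≈ 2686.5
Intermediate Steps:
J(r, Q) = Q + r
u = -5/2 (u = (-2 - 8)/4 = (1/4)*(-10) = -5/2 ≈ -2.5000)
q(Z) = 145/2 + Z (q(Z) = (Z - 5/2) + 75 = (-5/2 + Z) + 75 = 145/2 + Z)
q((8 + 5)**2) + (300 + 11*195) = (145/2 + (8 + 5)**2) + (300 + 11*195) = (145/2 + 13**2) + (300 + 2145) = (145/2 + 169) + 2445 = 483/2 + 2445 = 5373/2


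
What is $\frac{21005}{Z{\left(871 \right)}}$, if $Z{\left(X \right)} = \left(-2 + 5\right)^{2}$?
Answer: $\frac{21005}{9} \approx 2333.9$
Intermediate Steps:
$Z{\left(X \right)} = 9$ ($Z{\left(X \right)} = 3^{2} = 9$)
$\frac{21005}{Z{\left(871 \right)}} = \frac{21005}{9}$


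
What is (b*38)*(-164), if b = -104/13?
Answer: 49856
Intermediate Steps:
b = -8 (b = -104*1/13 = -8)
(b*38)*(-164) = -8*38*(-164) = -304*(-164) = 49856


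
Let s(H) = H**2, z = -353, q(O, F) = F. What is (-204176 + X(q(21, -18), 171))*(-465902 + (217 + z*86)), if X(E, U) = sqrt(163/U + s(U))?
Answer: 101280075568 - 496043*sqrt(95007106)/57 ≈ 1.0120e+11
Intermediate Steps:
X(E, U) = sqrt(U**2 + 163/U) (X(E, U) = sqrt(163/U + U**2) = sqrt(U**2 + 163/U))
(-204176 + X(q(21, -18), 171))*(-465902 + (217 + z*86)) = (-204176 + sqrt((163 + 171**3)/171))*(-465902 + (217 - 353*86)) = (-204176 + sqrt((163 + 5000211)/171))*(-465902 + (217 - 30358)) = (-204176 + sqrt((1/171)*5000374))*(-465902 - 30141) = (-204176 + sqrt(5000374/171))*(-496043) = (-204176 + sqrt(95007106)/57)*(-496043) = 101280075568 - 496043*sqrt(95007106)/57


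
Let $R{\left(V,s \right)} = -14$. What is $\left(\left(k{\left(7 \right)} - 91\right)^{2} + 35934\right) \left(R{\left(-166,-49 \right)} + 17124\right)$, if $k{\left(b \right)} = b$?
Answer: $735558900$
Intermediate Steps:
$\left(\left(k{\left(7 \right)} - 91\right)^{2} + 35934\right) \left(R{\left(-166,-49 \right)} + 17124\right) = \left(\left(7 - 91\right)^{2} + 35934\right) \left(-14 + 17124\right) = \left(\left(-84\right)^{2} + 35934\right) 17110 = \left(7056 + 35934\right) 17110 = 42990 \cdot 17110 = 735558900$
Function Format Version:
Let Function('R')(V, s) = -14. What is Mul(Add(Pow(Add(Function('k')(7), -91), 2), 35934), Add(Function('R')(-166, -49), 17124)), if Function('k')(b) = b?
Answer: 735558900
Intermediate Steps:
Mul(Add(Pow(Add(Function('k')(7), -91), 2), 35934), Add(Function('R')(-166, -49), 17124)) = Mul(Add(Pow(Add(7, -91), 2), 35934), Add(-14, 17124)) = Mul(Add(Pow(-84, 2), 35934), 17110) = Mul(Add(7056, 35934), 17110) = Mul(42990, 17110) = 735558900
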